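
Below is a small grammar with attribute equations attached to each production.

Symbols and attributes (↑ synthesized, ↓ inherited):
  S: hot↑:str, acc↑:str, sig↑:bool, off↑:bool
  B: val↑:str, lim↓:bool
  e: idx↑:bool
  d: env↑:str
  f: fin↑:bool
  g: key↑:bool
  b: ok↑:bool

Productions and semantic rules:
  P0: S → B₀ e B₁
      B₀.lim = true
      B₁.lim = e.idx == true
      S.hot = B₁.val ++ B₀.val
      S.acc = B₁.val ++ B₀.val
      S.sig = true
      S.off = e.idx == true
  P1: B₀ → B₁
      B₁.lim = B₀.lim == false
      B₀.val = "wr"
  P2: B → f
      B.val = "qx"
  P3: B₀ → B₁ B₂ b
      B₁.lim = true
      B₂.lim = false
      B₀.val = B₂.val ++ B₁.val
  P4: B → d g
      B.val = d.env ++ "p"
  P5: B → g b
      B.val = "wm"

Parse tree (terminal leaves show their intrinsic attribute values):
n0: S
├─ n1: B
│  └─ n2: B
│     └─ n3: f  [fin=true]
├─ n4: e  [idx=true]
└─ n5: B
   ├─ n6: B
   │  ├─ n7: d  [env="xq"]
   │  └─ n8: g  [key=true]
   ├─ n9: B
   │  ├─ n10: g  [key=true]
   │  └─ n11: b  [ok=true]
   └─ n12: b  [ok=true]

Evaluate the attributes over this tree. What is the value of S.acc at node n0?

"wmxqpwr"

1. n1.lim = true  [true]
2. n2.lim = false  [B₀.lim == false]
3. n3.fin = true  [terminal]
4. n2.val = "qx"  ["qx"]
5. n1.val = "wr"  ["wr"]
6. n4.idx = true  [terminal]
7. n5.lim = true  [e.idx == true]
8. n6.lim = true  [true]
9. n7.env = "xq"  [terminal]
10. n8.key = true  [terminal]
11. n6.val = "xqp"  [d.env ++ "p"]
12. n9.lim = false  [false]
13. n10.key = true  [terminal]
14. n11.ok = true  [terminal]
15. n9.val = "wm"  ["wm"]
16. n12.ok = true  [terminal]
17. n5.val = "wmxqp"  [B₂.val ++ B₁.val]
18. n0.hot = "wmxqpwr"  [B₁.val ++ B₀.val]
19. n0.acc = "wmxqpwr"  [B₁.val ++ B₀.val]
20. n0.sig = true  [true]
21. n0.off = true  [e.idx == true]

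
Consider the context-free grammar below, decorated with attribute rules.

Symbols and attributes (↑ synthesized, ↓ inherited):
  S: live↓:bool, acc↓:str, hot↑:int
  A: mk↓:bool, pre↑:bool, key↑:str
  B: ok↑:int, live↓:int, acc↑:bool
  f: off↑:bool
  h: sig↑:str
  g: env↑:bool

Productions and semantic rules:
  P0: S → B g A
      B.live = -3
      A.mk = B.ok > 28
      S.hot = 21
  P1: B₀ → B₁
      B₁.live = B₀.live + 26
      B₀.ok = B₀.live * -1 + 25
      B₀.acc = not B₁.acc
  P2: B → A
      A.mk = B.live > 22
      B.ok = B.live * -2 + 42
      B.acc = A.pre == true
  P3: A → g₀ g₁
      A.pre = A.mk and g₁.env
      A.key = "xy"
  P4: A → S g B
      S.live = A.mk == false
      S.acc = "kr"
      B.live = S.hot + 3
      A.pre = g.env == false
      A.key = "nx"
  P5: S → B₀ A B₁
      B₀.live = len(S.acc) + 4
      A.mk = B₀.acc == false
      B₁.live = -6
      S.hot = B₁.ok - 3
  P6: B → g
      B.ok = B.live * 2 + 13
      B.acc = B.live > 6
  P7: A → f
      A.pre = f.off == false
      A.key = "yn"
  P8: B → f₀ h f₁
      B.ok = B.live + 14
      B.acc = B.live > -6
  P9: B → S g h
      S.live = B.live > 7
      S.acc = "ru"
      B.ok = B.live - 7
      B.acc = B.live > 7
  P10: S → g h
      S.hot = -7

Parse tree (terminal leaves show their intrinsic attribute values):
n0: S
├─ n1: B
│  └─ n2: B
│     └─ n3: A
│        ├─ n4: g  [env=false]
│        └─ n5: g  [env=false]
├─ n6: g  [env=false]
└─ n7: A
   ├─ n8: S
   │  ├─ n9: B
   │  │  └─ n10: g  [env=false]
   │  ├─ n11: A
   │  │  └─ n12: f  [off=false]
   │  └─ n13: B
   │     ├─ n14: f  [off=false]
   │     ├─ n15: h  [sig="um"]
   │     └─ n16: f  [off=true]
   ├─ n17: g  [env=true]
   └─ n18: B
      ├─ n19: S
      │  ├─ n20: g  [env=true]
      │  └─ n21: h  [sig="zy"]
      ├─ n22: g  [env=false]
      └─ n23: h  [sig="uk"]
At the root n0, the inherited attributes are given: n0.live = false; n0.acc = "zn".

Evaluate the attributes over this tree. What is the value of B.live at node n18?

8

1. n0.live = false  [given at root]
2. n0.acc = "zn"  [given at root]
3. n1.live = -3  [-3]
4. n2.live = 23  [B₀.live + 26]
5. n3.mk = true  [B.live > 22]
6. n4.env = false  [terminal]
7. n5.env = false  [terminal]
8. n3.pre = false  [A.mk and g₁.env]
9. n3.key = "xy"  ["xy"]
10. n2.ok = -4  [B.live * -2 + 42]
11. n2.acc = false  [A.pre == true]
12. n1.ok = 28  [B₀.live * -1 + 25]
13. n1.acc = true  [not B₁.acc]
14. n6.env = false  [terminal]
15. n7.mk = false  [B.ok > 28]
16. n8.live = true  [A.mk == false]
17. n8.acc = "kr"  ["kr"]
18. n9.live = 6  [len(S.acc) + 4]
19. n10.env = false  [terminal]
20. n9.ok = 25  [B.live * 2 + 13]
21. n9.acc = false  [B.live > 6]
22. n11.mk = true  [B₀.acc == false]
23. n12.off = false  [terminal]
24. n11.pre = true  [f.off == false]
25. n11.key = "yn"  ["yn"]
26. n13.live = -6  [-6]
27. n14.off = false  [terminal]
28. n15.sig = "um"  [terminal]
29. n16.off = true  [terminal]
30. n13.ok = 8  [B.live + 14]
31. n13.acc = false  [B.live > -6]
32. n8.hot = 5  [B₁.ok - 3]
33. n17.env = true  [terminal]
34. n18.live = 8  [S.hot + 3]
35. n19.live = true  [B.live > 7]
36. n19.acc = "ru"  ["ru"]
37. n20.env = true  [terminal]
38. n21.sig = "zy"  [terminal]
39. n19.hot = -7  [-7]
40. n22.env = false  [terminal]
41. n23.sig = "uk"  [terminal]
42. n18.ok = 1  [B.live - 7]
43. n18.acc = true  [B.live > 7]
44. n7.pre = false  [g.env == false]
45. n7.key = "nx"  ["nx"]
46. n0.hot = 21  [21]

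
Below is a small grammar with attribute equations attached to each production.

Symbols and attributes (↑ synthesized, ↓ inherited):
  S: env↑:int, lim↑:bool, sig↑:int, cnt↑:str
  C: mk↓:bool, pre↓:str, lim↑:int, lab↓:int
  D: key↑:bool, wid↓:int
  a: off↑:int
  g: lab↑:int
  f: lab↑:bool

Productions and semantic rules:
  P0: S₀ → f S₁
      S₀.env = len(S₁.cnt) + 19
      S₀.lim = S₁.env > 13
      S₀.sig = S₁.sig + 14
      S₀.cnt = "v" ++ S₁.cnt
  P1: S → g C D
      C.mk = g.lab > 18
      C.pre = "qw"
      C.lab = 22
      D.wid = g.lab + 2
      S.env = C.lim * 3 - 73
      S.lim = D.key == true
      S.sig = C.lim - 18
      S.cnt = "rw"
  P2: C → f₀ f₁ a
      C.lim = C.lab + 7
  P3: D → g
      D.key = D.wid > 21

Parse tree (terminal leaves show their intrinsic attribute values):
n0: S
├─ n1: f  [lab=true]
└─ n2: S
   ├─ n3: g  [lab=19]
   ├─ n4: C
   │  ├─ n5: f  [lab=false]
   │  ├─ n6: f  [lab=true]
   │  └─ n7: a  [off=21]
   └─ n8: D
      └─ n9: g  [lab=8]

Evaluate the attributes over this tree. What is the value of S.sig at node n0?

25

1. n1.lab = true  [terminal]
2. n3.lab = 19  [terminal]
3. n4.mk = true  [g.lab > 18]
4. n4.pre = "qw"  ["qw"]
5. n4.lab = 22  [22]
6. n5.lab = false  [terminal]
7. n6.lab = true  [terminal]
8. n7.off = 21  [terminal]
9. n4.lim = 29  [C.lab + 7]
10. n8.wid = 21  [g.lab + 2]
11. n9.lab = 8  [terminal]
12. n8.key = false  [D.wid > 21]
13. n2.env = 14  [C.lim * 3 - 73]
14. n2.lim = false  [D.key == true]
15. n2.sig = 11  [C.lim - 18]
16. n2.cnt = "rw"  ["rw"]
17. n0.env = 21  [len(S₁.cnt) + 19]
18. n0.lim = true  [S₁.env > 13]
19. n0.sig = 25  [S₁.sig + 14]
20. n0.cnt = "vrw"  ["v" ++ S₁.cnt]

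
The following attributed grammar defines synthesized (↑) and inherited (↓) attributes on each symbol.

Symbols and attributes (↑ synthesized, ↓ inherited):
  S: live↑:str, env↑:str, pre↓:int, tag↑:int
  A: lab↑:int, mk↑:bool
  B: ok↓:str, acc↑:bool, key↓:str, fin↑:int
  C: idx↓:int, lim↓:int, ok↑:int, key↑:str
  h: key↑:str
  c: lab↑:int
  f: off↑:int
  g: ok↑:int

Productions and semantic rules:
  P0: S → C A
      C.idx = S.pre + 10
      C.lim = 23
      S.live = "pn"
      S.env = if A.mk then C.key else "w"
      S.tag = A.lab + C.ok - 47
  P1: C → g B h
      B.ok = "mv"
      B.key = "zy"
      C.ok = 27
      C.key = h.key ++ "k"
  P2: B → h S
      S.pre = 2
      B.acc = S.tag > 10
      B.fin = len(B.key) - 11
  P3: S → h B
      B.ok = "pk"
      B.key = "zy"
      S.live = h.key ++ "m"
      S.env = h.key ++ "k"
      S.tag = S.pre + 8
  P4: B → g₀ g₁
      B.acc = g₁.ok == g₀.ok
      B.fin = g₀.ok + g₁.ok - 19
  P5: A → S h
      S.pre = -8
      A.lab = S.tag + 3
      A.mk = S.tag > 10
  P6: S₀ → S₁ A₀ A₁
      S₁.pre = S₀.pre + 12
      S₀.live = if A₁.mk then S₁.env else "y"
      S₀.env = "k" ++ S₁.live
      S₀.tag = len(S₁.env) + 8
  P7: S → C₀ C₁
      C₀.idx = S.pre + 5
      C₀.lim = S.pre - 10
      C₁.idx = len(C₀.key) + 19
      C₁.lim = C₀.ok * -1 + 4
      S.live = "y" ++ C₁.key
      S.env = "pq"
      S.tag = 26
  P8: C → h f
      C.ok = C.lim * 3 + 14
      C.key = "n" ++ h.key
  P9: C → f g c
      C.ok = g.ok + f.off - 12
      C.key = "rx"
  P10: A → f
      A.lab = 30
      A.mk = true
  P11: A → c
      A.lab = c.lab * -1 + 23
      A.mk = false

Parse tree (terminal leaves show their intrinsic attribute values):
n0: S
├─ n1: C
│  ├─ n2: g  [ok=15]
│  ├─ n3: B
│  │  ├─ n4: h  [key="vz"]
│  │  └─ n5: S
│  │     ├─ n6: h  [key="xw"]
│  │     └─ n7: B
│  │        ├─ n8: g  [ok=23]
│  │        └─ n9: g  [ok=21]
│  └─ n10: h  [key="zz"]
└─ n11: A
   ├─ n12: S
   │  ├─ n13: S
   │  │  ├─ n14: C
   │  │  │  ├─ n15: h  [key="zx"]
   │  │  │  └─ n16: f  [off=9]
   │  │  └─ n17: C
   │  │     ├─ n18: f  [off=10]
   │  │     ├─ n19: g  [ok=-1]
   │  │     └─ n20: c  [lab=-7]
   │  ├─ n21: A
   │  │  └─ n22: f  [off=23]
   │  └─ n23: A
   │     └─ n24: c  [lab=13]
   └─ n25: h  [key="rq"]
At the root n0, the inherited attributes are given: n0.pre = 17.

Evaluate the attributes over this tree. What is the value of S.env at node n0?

"w"

1. n0.pre = 17  [given at root]
2. n1.idx = 27  [S.pre + 10]
3. n1.lim = 23  [23]
4. n2.ok = 15  [terminal]
5. n3.ok = "mv"  ["mv"]
6. n3.key = "zy"  ["zy"]
7. n4.key = "vz"  [terminal]
8. n5.pre = 2  [2]
9. n6.key = "xw"  [terminal]
10. n7.ok = "pk"  ["pk"]
11. n7.key = "zy"  ["zy"]
12. n8.ok = 23  [terminal]
13. n9.ok = 21  [terminal]
14. n7.acc = false  [g₁.ok == g₀.ok]
15. n7.fin = 25  [g₀.ok + g₁.ok - 19]
16. n5.live = "xwm"  [h.key ++ "m"]
17. n5.env = "xwk"  [h.key ++ "k"]
18. n5.tag = 10  [S.pre + 8]
19. n3.acc = false  [S.tag > 10]
20. n3.fin = -9  [len(B.key) - 11]
21. n10.key = "zz"  [terminal]
22. n1.ok = 27  [27]
23. n1.key = "zzk"  [h.key ++ "k"]
24. n12.pre = -8  [-8]
25. n13.pre = 4  [S₀.pre + 12]
26. n14.idx = 9  [S.pre + 5]
27. n14.lim = -6  [S.pre - 10]
28. n15.key = "zx"  [terminal]
29. n16.off = 9  [terminal]
30. n14.ok = -4  [C.lim * 3 + 14]
31. n14.key = "nzx"  ["n" ++ h.key]
32. n17.idx = 22  [len(C₀.key) + 19]
33. n17.lim = 8  [C₀.ok * -1 + 4]
34. n18.off = 10  [terminal]
35. n19.ok = -1  [terminal]
36. n20.lab = -7  [terminal]
37. n17.ok = -3  [g.ok + f.off - 12]
38. n17.key = "rx"  ["rx"]
39. n13.live = "yrx"  ["y" ++ C₁.key]
40. n13.env = "pq"  ["pq"]
41. n13.tag = 26  [26]
42. n22.off = 23  [terminal]
43. n21.lab = 30  [30]
44. n21.mk = true  [true]
45. n24.lab = 13  [terminal]
46. n23.lab = 10  [c.lab * -1 + 23]
47. n23.mk = false  [false]
48. n12.live = "y"  [if A₁.mk then S₁.env else "y"]
49. n12.env = "kyrx"  ["k" ++ S₁.live]
50. n12.tag = 10  [len(S₁.env) + 8]
51. n25.key = "rq"  [terminal]
52. n11.lab = 13  [S.tag + 3]
53. n11.mk = false  [S.tag > 10]
54. n0.live = "pn"  ["pn"]
55. n0.env = "w"  [if A.mk then C.key else "w"]
56. n0.tag = -7  [A.lab + C.ok - 47]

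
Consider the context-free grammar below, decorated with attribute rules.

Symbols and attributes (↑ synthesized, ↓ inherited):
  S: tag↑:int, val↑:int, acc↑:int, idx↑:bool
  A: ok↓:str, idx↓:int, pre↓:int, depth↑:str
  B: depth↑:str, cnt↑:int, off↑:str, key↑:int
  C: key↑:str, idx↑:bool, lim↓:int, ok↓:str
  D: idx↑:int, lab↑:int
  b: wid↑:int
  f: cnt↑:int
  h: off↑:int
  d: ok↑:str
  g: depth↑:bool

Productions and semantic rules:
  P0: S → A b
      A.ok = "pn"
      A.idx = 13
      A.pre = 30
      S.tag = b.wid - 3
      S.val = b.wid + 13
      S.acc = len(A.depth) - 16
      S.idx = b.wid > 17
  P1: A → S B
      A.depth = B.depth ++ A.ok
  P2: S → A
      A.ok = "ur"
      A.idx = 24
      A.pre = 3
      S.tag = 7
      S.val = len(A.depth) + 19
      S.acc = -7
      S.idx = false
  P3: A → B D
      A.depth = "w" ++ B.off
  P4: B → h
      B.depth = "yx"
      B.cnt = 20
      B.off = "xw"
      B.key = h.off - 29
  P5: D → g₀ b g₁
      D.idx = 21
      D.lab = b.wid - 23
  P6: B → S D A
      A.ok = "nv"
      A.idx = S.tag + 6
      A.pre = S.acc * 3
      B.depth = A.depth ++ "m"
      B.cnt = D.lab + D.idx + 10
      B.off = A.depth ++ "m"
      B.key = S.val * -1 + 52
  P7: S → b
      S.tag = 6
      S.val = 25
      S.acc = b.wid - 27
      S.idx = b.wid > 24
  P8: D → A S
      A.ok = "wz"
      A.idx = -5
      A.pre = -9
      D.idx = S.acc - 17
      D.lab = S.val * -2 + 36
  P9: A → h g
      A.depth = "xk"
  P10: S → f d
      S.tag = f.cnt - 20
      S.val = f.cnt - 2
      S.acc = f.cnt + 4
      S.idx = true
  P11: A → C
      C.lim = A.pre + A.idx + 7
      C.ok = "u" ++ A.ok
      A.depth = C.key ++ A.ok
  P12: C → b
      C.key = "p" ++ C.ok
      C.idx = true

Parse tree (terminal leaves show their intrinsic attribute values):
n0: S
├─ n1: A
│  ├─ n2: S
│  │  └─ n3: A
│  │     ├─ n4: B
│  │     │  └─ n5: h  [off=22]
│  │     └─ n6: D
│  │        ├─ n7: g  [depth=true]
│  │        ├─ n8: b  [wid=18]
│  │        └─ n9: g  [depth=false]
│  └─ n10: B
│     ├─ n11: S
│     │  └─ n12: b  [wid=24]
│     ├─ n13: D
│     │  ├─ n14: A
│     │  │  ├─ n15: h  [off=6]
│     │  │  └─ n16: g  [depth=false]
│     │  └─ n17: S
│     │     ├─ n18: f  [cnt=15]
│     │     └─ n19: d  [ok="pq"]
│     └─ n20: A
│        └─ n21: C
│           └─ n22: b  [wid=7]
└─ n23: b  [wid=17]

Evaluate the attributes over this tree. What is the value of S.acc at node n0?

1. n1.ok = "pn"  ["pn"]
2. n1.idx = 13  [13]
3. n1.pre = 30  [30]
4. n3.ok = "ur"  ["ur"]
5. n3.idx = 24  [24]
6. n3.pre = 3  [3]
7. n5.off = 22  [terminal]
8. n4.depth = "yx"  ["yx"]
9. n4.cnt = 20  [20]
10. n4.off = "xw"  ["xw"]
11. n4.key = -7  [h.off - 29]
12. n7.depth = true  [terminal]
13. n8.wid = 18  [terminal]
14. n9.depth = false  [terminal]
15. n6.idx = 21  [21]
16. n6.lab = -5  [b.wid - 23]
17. n3.depth = "wxw"  ["w" ++ B.off]
18. n2.tag = 7  [7]
19. n2.val = 22  [len(A.depth) + 19]
20. n2.acc = -7  [-7]
21. n2.idx = false  [false]
22. n12.wid = 24  [terminal]
23. n11.tag = 6  [6]
24. n11.val = 25  [25]
25. n11.acc = -3  [b.wid - 27]
26. n11.idx = false  [b.wid > 24]
27. n14.ok = "wz"  ["wz"]
28. n14.idx = -5  [-5]
29. n14.pre = -9  [-9]
30. n15.off = 6  [terminal]
31. n16.depth = false  [terminal]
32. n14.depth = "xk"  ["xk"]
33. n18.cnt = 15  [terminal]
34. n19.ok = "pq"  [terminal]
35. n17.tag = -5  [f.cnt - 20]
36. n17.val = 13  [f.cnt - 2]
37. n17.acc = 19  [f.cnt + 4]
38. n17.idx = true  [true]
39. n13.idx = 2  [S.acc - 17]
40. n13.lab = 10  [S.val * -2 + 36]
41. n20.ok = "nv"  ["nv"]
42. n20.idx = 12  [S.tag + 6]
43. n20.pre = -9  [S.acc * 3]
44. n21.lim = 10  [A.pre + A.idx + 7]
45. n21.ok = "unv"  ["u" ++ A.ok]
46. n22.wid = 7  [terminal]
47. n21.key = "punv"  ["p" ++ C.ok]
48. n21.idx = true  [true]
49. n20.depth = "punvnv"  [C.key ++ A.ok]
50. n10.depth = "punvnvm"  [A.depth ++ "m"]
51. n10.cnt = 22  [D.lab + D.idx + 10]
52. n10.off = "punvnvm"  [A.depth ++ "m"]
53. n10.key = 27  [S.val * -1 + 52]
54. n1.depth = "punvnvmpn"  [B.depth ++ A.ok]
55. n23.wid = 17  [terminal]
56. n0.tag = 14  [b.wid - 3]
57. n0.val = 30  [b.wid + 13]
58. n0.acc = -7  [len(A.depth) - 16]
59. n0.idx = false  [b.wid > 17]

-7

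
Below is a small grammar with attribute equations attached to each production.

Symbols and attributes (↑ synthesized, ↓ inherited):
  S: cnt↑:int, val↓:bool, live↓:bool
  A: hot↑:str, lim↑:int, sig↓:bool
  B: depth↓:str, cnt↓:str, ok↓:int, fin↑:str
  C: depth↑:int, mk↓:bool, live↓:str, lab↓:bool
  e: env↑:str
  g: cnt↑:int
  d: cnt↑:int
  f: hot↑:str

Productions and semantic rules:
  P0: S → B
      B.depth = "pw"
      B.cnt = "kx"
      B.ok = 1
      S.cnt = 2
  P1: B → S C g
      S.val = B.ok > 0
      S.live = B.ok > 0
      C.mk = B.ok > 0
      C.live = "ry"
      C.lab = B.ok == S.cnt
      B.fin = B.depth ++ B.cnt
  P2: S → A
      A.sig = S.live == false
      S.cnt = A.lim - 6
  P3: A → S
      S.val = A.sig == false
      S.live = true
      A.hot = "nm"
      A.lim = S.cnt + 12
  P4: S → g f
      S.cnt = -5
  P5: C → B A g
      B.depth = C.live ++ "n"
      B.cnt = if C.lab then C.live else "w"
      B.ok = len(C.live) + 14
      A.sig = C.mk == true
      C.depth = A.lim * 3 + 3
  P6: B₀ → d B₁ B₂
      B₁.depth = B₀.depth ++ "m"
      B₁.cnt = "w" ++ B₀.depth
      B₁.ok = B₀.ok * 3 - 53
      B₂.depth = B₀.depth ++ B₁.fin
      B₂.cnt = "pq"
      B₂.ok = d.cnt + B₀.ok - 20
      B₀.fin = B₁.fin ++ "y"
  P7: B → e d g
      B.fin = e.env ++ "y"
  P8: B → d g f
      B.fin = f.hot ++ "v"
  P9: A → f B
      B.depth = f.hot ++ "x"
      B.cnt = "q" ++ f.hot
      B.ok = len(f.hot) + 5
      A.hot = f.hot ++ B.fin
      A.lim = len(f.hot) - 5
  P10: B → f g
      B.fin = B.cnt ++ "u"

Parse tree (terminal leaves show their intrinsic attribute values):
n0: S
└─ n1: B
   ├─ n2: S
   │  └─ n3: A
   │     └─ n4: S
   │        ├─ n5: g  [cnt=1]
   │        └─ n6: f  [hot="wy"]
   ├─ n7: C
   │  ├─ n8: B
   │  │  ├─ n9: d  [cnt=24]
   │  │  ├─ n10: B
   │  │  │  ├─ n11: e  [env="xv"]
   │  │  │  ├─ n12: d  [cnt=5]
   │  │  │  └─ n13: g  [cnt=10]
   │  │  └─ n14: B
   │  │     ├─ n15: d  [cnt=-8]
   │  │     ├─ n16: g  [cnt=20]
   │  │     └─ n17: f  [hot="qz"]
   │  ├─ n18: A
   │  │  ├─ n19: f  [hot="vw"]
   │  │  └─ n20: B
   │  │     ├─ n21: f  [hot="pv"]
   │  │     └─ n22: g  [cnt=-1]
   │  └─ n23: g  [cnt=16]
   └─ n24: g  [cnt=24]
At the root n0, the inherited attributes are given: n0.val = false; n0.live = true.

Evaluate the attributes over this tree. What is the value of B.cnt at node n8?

1. n0.val = false  [given at root]
2. n0.live = true  [given at root]
3. n1.depth = "pw"  ["pw"]
4. n1.cnt = "kx"  ["kx"]
5. n1.ok = 1  [1]
6. n2.val = true  [B.ok > 0]
7. n2.live = true  [B.ok > 0]
8. n3.sig = false  [S.live == false]
9. n4.val = true  [A.sig == false]
10. n4.live = true  [true]
11. n5.cnt = 1  [terminal]
12. n6.hot = "wy"  [terminal]
13. n4.cnt = -5  [-5]
14. n3.hot = "nm"  ["nm"]
15. n3.lim = 7  [S.cnt + 12]
16. n2.cnt = 1  [A.lim - 6]
17. n7.mk = true  [B.ok > 0]
18. n7.live = "ry"  ["ry"]
19. n7.lab = true  [B.ok == S.cnt]
20. n8.depth = "ryn"  [C.live ++ "n"]
21. n8.cnt = "ry"  [if C.lab then C.live else "w"]
22. n8.ok = 16  [len(C.live) + 14]
23. n9.cnt = 24  [terminal]
24. n10.depth = "rynm"  [B₀.depth ++ "m"]
25. n10.cnt = "wryn"  ["w" ++ B₀.depth]
26. n10.ok = -5  [B₀.ok * 3 - 53]
27. n11.env = "xv"  [terminal]
28. n12.cnt = 5  [terminal]
29. n13.cnt = 10  [terminal]
30. n10.fin = "xvy"  [e.env ++ "y"]
31. n14.depth = "rynxvy"  [B₀.depth ++ B₁.fin]
32. n14.cnt = "pq"  ["pq"]
33. n14.ok = 20  [d.cnt + B₀.ok - 20]
34. n15.cnt = -8  [terminal]
35. n16.cnt = 20  [terminal]
36. n17.hot = "qz"  [terminal]
37. n14.fin = "qzv"  [f.hot ++ "v"]
38. n8.fin = "xvyy"  [B₁.fin ++ "y"]
39. n18.sig = true  [C.mk == true]
40. n19.hot = "vw"  [terminal]
41. n20.depth = "vwx"  [f.hot ++ "x"]
42. n20.cnt = "qvw"  ["q" ++ f.hot]
43. n20.ok = 7  [len(f.hot) + 5]
44. n21.hot = "pv"  [terminal]
45. n22.cnt = -1  [terminal]
46. n20.fin = "qvwu"  [B.cnt ++ "u"]
47. n18.hot = "vwqvwu"  [f.hot ++ B.fin]
48. n18.lim = -3  [len(f.hot) - 5]
49. n23.cnt = 16  [terminal]
50. n7.depth = -6  [A.lim * 3 + 3]
51. n24.cnt = 24  [terminal]
52. n1.fin = "pwkx"  [B.depth ++ B.cnt]
53. n0.cnt = 2  [2]

"ry"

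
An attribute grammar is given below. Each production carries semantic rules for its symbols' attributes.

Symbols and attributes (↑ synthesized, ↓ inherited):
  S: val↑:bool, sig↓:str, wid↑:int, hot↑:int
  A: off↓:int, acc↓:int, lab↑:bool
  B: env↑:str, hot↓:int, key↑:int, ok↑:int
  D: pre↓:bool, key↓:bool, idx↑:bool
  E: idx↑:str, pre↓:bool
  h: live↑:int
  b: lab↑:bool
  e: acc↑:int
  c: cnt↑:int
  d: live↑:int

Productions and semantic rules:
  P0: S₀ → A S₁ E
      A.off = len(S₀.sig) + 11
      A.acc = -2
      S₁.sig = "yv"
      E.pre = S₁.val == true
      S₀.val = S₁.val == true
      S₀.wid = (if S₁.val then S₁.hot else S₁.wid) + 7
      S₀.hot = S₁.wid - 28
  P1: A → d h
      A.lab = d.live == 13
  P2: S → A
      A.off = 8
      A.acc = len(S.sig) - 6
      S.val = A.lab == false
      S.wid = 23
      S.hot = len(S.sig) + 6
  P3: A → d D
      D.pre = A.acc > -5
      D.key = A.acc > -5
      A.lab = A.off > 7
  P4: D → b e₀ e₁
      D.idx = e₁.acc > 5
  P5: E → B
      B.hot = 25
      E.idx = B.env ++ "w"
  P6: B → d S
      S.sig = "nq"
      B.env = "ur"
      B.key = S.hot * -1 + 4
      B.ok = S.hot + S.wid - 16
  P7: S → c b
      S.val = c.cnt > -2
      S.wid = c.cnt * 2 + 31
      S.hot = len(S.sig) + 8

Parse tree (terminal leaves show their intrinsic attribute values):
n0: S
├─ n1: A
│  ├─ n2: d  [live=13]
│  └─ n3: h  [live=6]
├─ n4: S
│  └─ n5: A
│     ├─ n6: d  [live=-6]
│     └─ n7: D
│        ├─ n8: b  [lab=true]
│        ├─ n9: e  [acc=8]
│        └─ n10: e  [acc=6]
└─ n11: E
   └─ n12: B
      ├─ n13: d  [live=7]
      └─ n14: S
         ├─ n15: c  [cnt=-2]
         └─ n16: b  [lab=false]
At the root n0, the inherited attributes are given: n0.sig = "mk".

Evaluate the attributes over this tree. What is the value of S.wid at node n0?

1. n0.sig = "mk"  [given at root]
2. n1.off = 13  [len(S₀.sig) + 11]
3. n1.acc = -2  [-2]
4. n2.live = 13  [terminal]
5. n3.live = 6  [terminal]
6. n1.lab = true  [d.live == 13]
7. n4.sig = "yv"  ["yv"]
8. n5.off = 8  [8]
9. n5.acc = -4  [len(S.sig) - 6]
10. n6.live = -6  [terminal]
11. n7.pre = true  [A.acc > -5]
12. n7.key = true  [A.acc > -5]
13. n8.lab = true  [terminal]
14. n9.acc = 8  [terminal]
15. n10.acc = 6  [terminal]
16. n7.idx = true  [e₁.acc > 5]
17. n5.lab = true  [A.off > 7]
18. n4.val = false  [A.lab == false]
19. n4.wid = 23  [23]
20. n4.hot = 8  [len(S.sig) + 6]
21. n11.pre = false  [S₁.val == true]
22. n12.hot = 25  [25]
23. n13.live = 7  [terminal]
24. n14.sig = "nq"  ["nq"]
25. n15.cnt = -2  [terminal]
26. n16.lab = false  [terminal]
27. n14.val = false  [c.cnt > -2]
28. n14.wid = 27  [c.cnt * 2 + 31]
29. n14.hot = 10  [len(S.sig) + 8]
30. n12.env = "ur"  ["ur"]
31. n12.key = -6  [S.hot * -1 + 4]
32. n12.ok = 21  [S.hot + S.wid - 16]
33. n11.idx = "urw"  [B.env ++ "w"]
34. n0.val = false  [S₁.val == true]
35. n0.wid = 30  [(if S₁.val then S₁.hot else S₁.wid) + 7]
36. n0.hot = -5  [S₁.wid - 28]

30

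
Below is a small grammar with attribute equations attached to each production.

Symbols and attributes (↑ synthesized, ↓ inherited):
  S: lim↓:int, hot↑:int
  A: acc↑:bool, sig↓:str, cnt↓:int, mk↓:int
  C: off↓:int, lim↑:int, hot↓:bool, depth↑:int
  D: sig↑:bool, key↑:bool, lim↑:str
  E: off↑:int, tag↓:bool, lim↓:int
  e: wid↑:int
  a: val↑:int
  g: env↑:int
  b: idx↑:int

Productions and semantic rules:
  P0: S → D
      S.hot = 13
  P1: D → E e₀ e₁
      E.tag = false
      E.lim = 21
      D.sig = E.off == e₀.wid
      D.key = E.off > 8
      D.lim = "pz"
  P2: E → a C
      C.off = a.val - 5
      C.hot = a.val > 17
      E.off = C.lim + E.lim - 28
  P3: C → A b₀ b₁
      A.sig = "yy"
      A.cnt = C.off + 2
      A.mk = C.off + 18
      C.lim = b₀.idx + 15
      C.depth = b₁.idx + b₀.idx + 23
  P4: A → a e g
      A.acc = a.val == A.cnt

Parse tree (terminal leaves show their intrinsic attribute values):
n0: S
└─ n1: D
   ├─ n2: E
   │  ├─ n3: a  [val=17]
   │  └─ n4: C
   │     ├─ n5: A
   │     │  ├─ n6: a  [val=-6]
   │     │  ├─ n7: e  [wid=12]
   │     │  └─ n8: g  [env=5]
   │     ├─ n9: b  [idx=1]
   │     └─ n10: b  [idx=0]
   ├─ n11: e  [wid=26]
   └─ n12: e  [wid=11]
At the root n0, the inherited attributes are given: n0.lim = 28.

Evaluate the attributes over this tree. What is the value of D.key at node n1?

1. n0.lim = 28  [given at root]
2. n2.tag = false  [false]
3. n2.lim = 21  [21]
4. n3.val = 17  [terminal]
5. n4.off = 12  [a.val - 5]
6. n4.hot = false  [a.val > 17]
7. n5.sig = "yy"  ["yy"]
8. n5.cnt = 14  [C.off + 2]
9. n5.mk = 30  [C.off + 18]
10. n6.val = -6  [terminal]
11. n7.wid = 12  [terminal]
12. n8.env = 5  [terminal]
13. n5.acc = false  [a.val == A.cnt]
14. n9.idx = 1  [terminal]
15. n10.idx = 0  [terminal]
16. n4.lim = 16  [b₀.idx + 15]
17. n4.depth = 24  [b₁.idx + b₀.idx + 23]
18. n2.off = 9  [C.lim + E.lim - 28]
19. n11.wid = 26  [terminal]
20. n12.wid = 11  [terminal]
21. n1.sig = false  [E.off == e₀.wid]
22. n1.key = true  [E.off > 8]
23. n1.lim = "pz"  ["pz"]
24. n0.hot = 13  [13]

true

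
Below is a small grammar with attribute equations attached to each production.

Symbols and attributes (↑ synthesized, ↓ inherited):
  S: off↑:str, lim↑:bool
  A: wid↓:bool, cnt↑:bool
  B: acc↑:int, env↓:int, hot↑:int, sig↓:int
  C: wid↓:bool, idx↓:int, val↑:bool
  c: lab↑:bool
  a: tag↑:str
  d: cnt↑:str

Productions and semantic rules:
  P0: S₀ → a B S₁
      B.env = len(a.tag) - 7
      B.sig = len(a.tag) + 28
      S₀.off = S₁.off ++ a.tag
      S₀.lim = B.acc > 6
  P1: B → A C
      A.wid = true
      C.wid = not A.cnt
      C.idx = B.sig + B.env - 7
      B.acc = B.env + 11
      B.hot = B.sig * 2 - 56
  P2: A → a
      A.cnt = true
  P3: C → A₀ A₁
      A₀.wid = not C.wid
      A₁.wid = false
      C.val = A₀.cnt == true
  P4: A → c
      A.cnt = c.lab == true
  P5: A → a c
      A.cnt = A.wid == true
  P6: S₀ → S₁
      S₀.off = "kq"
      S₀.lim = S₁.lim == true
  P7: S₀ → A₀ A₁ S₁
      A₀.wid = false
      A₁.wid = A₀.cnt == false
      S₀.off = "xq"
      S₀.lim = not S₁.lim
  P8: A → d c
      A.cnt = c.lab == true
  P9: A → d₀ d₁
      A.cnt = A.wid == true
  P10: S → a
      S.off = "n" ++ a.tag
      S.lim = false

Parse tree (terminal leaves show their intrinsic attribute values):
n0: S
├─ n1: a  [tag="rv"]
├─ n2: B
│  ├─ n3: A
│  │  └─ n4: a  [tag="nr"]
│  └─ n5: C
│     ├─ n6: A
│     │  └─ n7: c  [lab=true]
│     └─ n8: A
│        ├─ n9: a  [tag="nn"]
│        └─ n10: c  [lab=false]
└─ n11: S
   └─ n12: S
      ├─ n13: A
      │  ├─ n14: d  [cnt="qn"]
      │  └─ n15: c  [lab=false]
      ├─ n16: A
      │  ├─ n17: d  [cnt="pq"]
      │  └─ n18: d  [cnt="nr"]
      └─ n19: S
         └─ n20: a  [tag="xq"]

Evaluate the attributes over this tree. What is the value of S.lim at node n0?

false

1. n1.tag = "rv"  [terminal]
2. n2.env = -5  [len(a.tag) - 7]
3. n2.sig = 30  [len(a.tag) + 28]
4. n3.wid = true  [true]
5. n4.tag = "nr"  [terminal]
6. n3.cnt = true  [true]
7. n5.wid = false  [not A.cnt]
8. n5.idx = 18  [B.sig + B.env - 7]
9. n6.wid = true  [not C.wid]
10. n7.lab = true  [terminal]
11. n6.cnt = true  [c.lab == true]
12. n8.wid = false  [false]
13. n9.tag = "nn"  [terminal]
14. n10.lab = false  [terminal]
15. n8.cnt = false  [A.wid == true]
16. n5.val = true  [A₀.cnt == true]
17. n2.acc = 6  [B.env + 11]
18. n2.hot = 4  [B.sig * 2 - 56]
19. n13.wid = false  [false]
20. n14.cnt = "qn"  [terminal]
21. n15.lab = false  [terminal]
22. n13.cnt = false  [c.lab == true]
23. n16.wid = true  [A₀.cnt == false]
24. n17.cnt = "pq"  [terminal]
25. n18.cnt = "nr"  [terminal]
26. n16.cnt = true  [A.wid == true]
27. n20.tag = "xq"  [terminal]
28. n19.off = "nxq"  ["n" ++ a.tag]
29. n19.lim = false  [false]
30. n12.off = "xq"  ["xq"]
31. n12.lim = true  [not S₁.lim]
32. n11.off = "kq"  ["kq"]
33. n11.lim = true  [S₁.lim == true]
34. n0.off = "kqrv"  [S₁.off ++ a.tag]
35. n0.lim = false  [B.acc > 6]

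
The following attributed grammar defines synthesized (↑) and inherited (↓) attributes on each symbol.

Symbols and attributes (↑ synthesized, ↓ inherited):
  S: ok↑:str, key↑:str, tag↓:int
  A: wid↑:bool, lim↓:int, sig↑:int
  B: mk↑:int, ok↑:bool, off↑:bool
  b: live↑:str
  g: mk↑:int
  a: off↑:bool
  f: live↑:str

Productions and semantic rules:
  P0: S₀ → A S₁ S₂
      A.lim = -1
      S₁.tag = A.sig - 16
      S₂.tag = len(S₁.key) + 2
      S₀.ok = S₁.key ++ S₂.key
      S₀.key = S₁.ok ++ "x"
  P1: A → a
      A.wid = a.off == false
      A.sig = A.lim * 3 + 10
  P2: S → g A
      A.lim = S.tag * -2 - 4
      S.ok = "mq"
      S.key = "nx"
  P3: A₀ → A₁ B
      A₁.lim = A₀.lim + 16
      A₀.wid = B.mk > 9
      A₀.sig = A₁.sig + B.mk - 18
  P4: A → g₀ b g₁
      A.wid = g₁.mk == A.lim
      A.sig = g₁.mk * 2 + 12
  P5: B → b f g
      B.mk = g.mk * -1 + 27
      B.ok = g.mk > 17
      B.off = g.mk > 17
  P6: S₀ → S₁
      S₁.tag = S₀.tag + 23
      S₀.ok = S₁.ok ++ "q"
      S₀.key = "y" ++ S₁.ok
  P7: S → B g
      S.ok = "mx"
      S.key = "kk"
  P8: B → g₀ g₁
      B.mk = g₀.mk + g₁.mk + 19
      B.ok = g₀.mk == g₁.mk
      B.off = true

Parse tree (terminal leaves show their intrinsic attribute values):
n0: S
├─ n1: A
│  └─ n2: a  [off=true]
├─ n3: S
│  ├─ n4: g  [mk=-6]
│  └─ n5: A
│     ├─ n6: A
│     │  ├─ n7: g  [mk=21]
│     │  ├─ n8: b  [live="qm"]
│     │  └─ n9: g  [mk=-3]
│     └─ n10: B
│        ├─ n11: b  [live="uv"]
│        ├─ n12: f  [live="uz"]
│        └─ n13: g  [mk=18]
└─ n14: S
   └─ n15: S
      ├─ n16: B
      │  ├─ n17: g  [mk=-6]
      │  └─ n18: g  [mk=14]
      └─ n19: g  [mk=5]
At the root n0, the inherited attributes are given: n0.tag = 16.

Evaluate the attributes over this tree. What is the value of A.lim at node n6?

30

1. n0.tag = 16  [given at root]
2. n1.lim = -1  [-1]
3. n2.off = true  [terminal]
4. n1.wid = false  [a.off == false]
5. n1.sig = 7  [A.lim * 3 + 10]
6. n3.tag = -9  [A.sig - 16]
7. n4.mk = -6  [terminal]
8. n5.lim = 14  [S.tag * -2 - 4]
9. n6.lim = 30  [A₀.lim + 16]
10. n7.mk = 21  [terminal]
11. n8.live = "qm"  [terminal]
12. n9.mk = -3  [terminal]
13. n6.wid = false  [g₁.mk == A.lim]
14. n6.sig = 6  [g₁.mk * 2 + 12]
15. n11.live = "uv"  [terminal]
16. n12.live = "uz"  [terminal]
17. n13.mk = 18  [terminal]
18. n10.mk = 9  [g.mk * -1 + 27]
19. n10.ok = true  [g.mk > 17]
20. n10.off = true  [g.mk > 17]
21. n5.wid = false  [B.mk > 9]
22. n5.sig = -3  [A₁.sig + B.mk - 18]
23. n3.ok = "mq"  ["mq"]
24. n3.key = "nx"  ["nx"]
25. n14.tag = 4  [len(S₁.key) + 2]
26. n15.tag = 27  [S₀.tag + 23]
27. n17.mk = -6  [terminal]
28. n18.mk = 14  [terminal]
29. n16.mk = 27  [g₀.mk + g₁.mk + 19]
30. n16.ok = false  [g₀.mk == g₁.mk]
31. n16.off = true  [true]
32. n19.mk = 5  [terminal]
33. n15.ok = "mx"  ["mx"]
34. n15.key = "kk"  ["kk"]
35. n14.ok = "mxq"  [S₁.ok ++ "q"]
36. n14.key = "ymx"  ["y" ++ S₁.ok]
37. n0.ok = "nxymx"  [S₁.key ++ S₂.key]
38. n0.key = "mqx"  [S₁.ok ++ "x"]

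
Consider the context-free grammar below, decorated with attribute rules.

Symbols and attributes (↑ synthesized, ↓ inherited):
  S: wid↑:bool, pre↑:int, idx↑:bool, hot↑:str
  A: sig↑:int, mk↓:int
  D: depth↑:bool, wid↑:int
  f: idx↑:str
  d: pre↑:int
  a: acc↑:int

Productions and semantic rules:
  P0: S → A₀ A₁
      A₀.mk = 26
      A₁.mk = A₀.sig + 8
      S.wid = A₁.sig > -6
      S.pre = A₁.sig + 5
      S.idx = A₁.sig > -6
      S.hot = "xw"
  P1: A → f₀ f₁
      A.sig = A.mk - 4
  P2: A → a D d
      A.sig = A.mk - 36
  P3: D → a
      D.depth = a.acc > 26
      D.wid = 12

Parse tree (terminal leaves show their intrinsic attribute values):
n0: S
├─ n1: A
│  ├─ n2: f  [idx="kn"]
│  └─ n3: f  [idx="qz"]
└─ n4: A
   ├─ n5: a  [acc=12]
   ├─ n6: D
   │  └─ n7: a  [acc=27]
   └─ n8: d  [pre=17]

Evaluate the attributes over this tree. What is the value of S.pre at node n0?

-1

1. n1.mk = 26  [26]
2. n2.idx = "kn"  [terminal]
3. n3.idx = "qz"  [terminal]
4. n1.sig = 22  [A.mk - 4]
5. n4.mk = 30  [A₀.sig + 8]
6. n5.acc = 12  [terminal]
7. n7.acc = 27  [terminal]
8. n6.depth = true  [a.acc > 26]
9. n6.wid = 12  [12]
10. n8.pre = 17  [terminal]
11. n4.sig = -6  [A.mk - 36]
12. n0.wid = false  [A₁.sig > -6]
13. n0.pre = -1  [A₁.sig + 5]
14. n0.idx = false  [A₁.sig > -6]
15. n0.hot = "xw"  ["xw"]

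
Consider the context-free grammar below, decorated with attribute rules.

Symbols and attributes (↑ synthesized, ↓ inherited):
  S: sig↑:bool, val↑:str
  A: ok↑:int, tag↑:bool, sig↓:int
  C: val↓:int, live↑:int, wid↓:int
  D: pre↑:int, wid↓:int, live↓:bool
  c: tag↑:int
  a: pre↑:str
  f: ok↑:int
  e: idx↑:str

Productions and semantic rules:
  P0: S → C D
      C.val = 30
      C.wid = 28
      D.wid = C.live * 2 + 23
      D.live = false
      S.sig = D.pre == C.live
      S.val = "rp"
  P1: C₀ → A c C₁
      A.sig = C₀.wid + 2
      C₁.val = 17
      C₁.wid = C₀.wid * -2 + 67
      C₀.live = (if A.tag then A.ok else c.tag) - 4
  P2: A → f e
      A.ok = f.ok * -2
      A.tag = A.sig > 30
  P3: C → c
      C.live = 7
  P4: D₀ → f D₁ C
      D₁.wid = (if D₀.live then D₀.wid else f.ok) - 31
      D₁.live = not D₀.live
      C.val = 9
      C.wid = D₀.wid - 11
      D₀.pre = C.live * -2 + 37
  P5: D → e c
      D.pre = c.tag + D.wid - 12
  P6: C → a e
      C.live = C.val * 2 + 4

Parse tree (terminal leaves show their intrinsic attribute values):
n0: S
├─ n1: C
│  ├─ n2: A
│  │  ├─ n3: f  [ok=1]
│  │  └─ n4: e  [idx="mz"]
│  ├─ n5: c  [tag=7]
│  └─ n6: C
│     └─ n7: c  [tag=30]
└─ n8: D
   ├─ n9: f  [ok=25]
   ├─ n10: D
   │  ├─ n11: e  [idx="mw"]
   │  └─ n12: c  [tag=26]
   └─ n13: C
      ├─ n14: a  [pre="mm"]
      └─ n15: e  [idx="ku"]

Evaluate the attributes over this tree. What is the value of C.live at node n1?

1. n1.val = 30  [30]
2. n1.wid = 28  [28]
3. n2.sig = 30  [C₀.wid + 2]
4. n3.ok = 1  [terminal]
5. n4.idx = "mz"  [terminal]
6. n2.ok = -2  [f.ok * -2]
7. n2.tag = false  [A.sig > 30]
8. n5.tag = 7  [terminal]
9. n6.val = 17  [17]
10. n6.wid = 11  [C₀.wid * -2 + 67]
11. n7.tag = 30  [terminal]
12. n6.live = 7  [7]
13. n1.live = 3  [(if A.tag then A.ok else c.tag) - 4]
14. n8.wid = 29  [C.live * 2 + 23]
15. n8.live = false  [false]
16. n9.ok = 25  [terminal]
17. n10.wid = -6  [(if D₀.live then D₀.wid else f.ok) - 31]
18. n10.live = true  [not D₀.live]
19. n11.idx = "mw"  [terminal]
20. n12.tag = 26  [terminal]
21. n10.pre = 8  [c.tag + D.wid - 12]
22. n13.val = 9  [9]
23. n13.wid = 18  [D₀.wid - 11]
24. n14.pre = "mm"  [terminal]
25. n15.idx = "ku"  [terminal]
26. n13.live = 22  [C.val * 2 + 4]
27. n8.pre = -7  [C.live * -2 + 37]
28. n0.sig = false  [D.pre == C.live]
29. n0.val = "rp"  ["rp"]

3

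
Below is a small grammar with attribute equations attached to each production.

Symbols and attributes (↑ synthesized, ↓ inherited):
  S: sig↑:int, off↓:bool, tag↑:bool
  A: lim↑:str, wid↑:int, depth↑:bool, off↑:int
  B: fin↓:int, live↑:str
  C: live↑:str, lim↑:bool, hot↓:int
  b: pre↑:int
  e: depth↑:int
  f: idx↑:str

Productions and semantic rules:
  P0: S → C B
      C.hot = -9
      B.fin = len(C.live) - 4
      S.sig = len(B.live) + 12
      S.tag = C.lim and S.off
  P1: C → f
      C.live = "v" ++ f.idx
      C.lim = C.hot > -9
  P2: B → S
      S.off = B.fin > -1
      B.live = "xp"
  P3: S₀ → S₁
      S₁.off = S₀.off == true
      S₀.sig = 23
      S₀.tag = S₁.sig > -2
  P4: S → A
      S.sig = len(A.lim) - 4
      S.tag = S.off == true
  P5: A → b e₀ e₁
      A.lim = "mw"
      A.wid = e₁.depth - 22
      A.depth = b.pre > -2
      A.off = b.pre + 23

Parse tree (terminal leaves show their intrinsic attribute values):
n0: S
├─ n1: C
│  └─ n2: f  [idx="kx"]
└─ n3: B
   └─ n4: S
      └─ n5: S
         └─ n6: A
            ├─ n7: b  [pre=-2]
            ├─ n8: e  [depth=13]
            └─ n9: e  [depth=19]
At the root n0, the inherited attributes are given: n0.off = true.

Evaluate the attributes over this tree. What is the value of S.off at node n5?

1. n0.off = true  [given at root]
2. n1.hot = -9  [-9]
3. n2.idx = "kx"  [terminal]
4. n1.live = "vkx"  ["v" ++ f.idx]
5. n1.lim = false  [C.hot > -9]
6. n3.fin = -1  [len(C.live) - 4]
7. n4.off = false  [B.fin > -1]
8. n5.off = false  [S₀.off == true]
9. n7.pre = -2  [terminal]
10. n8.depth = 13  [terminal]
11. n9.depth = 19  [terminal]
12. n6.lim = "mw"  ["mw"]
13. n6.wid = -3  [e₁.depth - 22]
14. n6.depth = false  [b.pre > -2]
15. n6.off = 21  [b.pre + 23]
16. n5.sig = -2  [len(A.lim) - 4]
17. n5.tag = false  [S.off == true]
18. n4.sig = 23  [23]
19. n4.tag = false  [S₁.sig > -2]
20. n3.live = "xp"  ["xp"]
21. n0.sig = 14  [len(B.live) + 12]
22. n0.tag = false  [C.lim and S.off]

false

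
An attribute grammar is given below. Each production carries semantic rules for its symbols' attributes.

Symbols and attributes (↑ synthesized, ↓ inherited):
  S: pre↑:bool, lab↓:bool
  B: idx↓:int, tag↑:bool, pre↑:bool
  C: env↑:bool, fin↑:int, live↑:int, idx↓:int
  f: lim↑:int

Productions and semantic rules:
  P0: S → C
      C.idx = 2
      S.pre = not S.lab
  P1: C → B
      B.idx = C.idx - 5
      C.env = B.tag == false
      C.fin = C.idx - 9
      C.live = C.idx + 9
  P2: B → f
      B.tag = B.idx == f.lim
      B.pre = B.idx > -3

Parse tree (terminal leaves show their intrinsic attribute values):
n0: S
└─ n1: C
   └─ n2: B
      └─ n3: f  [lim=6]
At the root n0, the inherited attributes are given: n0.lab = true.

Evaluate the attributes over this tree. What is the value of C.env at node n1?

1. n0.lab = true  [given at root]
2. n1.idx = 2  [2]
3. n2.idx = -3  [C.idx - 5]
4. n3.lim = 6  [terminal]
5. n2.tag = false  [B.idx == f.lim]
6. n2.pre = false  [B.idx > -3]
7. n1.env = true  [B.tag == false]
8. n1.fin = -7  [C.idx - 9]
9. n1.live = 11  [C.idx + 9]
10. n0.pre = false  [not S.lab]

true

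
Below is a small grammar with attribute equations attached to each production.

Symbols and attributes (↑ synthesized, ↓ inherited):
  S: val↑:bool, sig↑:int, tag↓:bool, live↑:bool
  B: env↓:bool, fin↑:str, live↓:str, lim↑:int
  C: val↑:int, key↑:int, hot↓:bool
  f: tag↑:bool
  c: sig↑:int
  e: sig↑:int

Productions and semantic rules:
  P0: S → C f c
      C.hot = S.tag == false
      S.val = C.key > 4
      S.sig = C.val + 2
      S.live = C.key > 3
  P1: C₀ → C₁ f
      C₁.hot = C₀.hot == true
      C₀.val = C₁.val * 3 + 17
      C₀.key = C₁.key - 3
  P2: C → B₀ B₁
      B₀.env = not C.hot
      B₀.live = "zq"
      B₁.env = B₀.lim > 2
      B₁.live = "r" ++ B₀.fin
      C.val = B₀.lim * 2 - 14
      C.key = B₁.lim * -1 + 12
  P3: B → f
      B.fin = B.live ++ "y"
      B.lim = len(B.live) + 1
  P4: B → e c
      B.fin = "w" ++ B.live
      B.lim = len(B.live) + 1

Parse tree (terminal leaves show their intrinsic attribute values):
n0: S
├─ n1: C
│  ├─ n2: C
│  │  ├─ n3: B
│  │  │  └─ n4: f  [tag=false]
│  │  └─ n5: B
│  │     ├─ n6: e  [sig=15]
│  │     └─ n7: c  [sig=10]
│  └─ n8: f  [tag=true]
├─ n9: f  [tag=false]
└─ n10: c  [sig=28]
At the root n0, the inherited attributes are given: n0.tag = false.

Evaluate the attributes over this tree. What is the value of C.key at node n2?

1. n0.tag = false  [given at root]
2. n1.hot = true  [S.tag == false]
3. n2.hot = true  [C₀.hot == true]
4. n3.env = false  [not C.hot]
5. n3.live = "zq"  ["zq"]
6. n4.tag = false  [terminal]
7. n3.fin = "zqy"  [B.live ++ "y"]
8. n3.lim = 3  [len(B.live) + 1]
9. n5.env = true  [B₀.lim > 2]
10. n5.live = "rzqy"  ["r" ++ B₀.fin]
11. n6.sig = 15  [terminal]
12. n7.sig = 10  [terminal]
13. n5.fin = "wrzqy"  ["w" ++ B.live]
14. n5.lim = 5  [len(B.live) + 1]
15. n2.val = -8  [B₀.lim * 2 - 14]
16. n2.key = 7  [B₁.lim * -1 + 12]
17. n8.tag = true  [terminal]
18. n1.val = -7  [C₁.val * 3 + 17]
19. n1.key = 4  [C₁.key - 3]
20. n9.tag = false  [terminal]
21. n10.sig = 28  [terminal]
22. n0.val = false  [C.key > 4]
23. n0.sig = -5  [C.val + 2]
24. n0.live = true  [C.key > 3]

7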